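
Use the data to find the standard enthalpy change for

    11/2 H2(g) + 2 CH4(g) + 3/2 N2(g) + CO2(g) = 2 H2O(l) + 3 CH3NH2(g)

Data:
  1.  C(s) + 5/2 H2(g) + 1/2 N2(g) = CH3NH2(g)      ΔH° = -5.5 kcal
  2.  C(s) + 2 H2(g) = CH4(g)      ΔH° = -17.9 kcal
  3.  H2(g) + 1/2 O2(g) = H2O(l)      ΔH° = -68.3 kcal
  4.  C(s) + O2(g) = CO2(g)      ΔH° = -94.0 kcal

ΔH° = -23.3 kcal

eq. 1 × 3 (scale by 3 for the 3 CH3NH2(g)): (3)·(-5.5) = -16.5 kcal
eq. 2 reversed and × 2 (reverse to put CH4(g) on the reactant side; scale by 2 for the 2 CH4(g)): (-2)·(-17.9) = +35.8 kcal
eq. 3 × 2 (scale by 2 for the 2 H2O(l)): (2)·(-68.3) = -136.6 kcal
eq. 4 reversed (CO2(g) must end up as a reactant): +94.0 kcal
By Hess's law, ΔH° = (3)·(-5.5) + (-2)·(-17.9) + (2)·(-68.3) + (-1)·(-94.0) = -23.3 kcal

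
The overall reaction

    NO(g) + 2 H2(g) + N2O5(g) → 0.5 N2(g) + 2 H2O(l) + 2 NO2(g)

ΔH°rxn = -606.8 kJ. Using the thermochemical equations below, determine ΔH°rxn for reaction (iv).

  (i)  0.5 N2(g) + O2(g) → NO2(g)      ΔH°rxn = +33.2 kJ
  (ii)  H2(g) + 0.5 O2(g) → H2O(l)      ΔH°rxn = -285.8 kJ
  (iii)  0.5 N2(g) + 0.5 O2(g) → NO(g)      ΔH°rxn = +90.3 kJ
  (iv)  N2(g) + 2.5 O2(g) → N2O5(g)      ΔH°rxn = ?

(i) × 2 (×2 to match 2 NO2(g) in the target): (2)·(+33.2) = +66.4 kJ
(ii) × 2 (×2 to match 2 H2O(l) in the target): (2)·(-285.8) = -571.6 kJ
(iii) reversed (reverse to put NO(g) on the reactant side): -90.3 kJ
(iv) reversed (reverse to put N2O5(g) on the reactant side): contributes −x
-606.8 = (+66.4) + (-571.6) + (-90.3) − x
x = (-606.8 − (-595.5)) / (-1) = 11.3 kJ

ΔH°rxn = 11.3 kJ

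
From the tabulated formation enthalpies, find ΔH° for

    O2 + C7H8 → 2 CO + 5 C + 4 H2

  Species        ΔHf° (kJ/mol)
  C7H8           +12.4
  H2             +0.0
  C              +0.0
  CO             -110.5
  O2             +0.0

ΔH°rxn = Σ nΔHf°(products) − Σ nΔHf°(reactants).
Products: 2·(-110.5) + 5·(+0.0) + 4·(+0.0) = -221.0
Reactants: 1·(+0.0) + 1·(+12.4) = +12.4
ΔH° = (-221.0) − (+12.4) = -233.4 kJ/mol

ΔH° = -233.4 kJ/mol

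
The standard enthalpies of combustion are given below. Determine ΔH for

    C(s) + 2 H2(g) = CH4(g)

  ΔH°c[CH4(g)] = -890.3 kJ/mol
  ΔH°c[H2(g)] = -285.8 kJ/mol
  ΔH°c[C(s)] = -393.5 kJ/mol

With combustion enthalpies, reactants minus products:
= [1·(-393.5) + 2·(-285.8)] − [1·(-890.3)]
= -74.8 kJ/mol

ΔH = -74.8 kJ/mol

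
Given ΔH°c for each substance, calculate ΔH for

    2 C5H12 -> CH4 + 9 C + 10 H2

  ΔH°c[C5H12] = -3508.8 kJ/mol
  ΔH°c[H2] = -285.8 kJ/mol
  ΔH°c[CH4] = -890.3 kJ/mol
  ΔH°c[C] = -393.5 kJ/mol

Using ΔH = Σ nΔHc°(reactants) − Σ nΔHc°(products):
= [2·(-3508.8)] − [1·(-890.3) + 9·(-393.5) + 10·(-285.8)]
= 272.2 kJ/mol

ΔH = 272.2 kJ/mol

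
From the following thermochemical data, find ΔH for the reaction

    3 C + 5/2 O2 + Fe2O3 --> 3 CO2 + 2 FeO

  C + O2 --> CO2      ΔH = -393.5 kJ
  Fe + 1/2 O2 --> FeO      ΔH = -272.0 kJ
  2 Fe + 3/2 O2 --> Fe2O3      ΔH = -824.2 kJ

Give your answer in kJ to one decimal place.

equation 1 × 3: (3)·(-393.5) = -1180.5 kJ
equation 2 × 2: (2)·(-272.0) = -544.0 kJ
equation 3 reversed: +824.2 kJ
Summing the manipulated equations, ΔH = (-1180.5) + (-544.0) + (+824.2) = -900.3 kJ

ΔH = -900.3 kJ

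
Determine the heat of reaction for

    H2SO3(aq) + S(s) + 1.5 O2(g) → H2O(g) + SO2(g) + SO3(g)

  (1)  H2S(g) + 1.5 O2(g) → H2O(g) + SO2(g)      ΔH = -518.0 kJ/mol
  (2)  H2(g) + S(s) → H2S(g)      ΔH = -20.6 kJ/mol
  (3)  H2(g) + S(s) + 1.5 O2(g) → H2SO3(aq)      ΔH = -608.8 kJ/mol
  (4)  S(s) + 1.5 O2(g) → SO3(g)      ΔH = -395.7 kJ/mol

(1) as written: -518.0 kJ/mol
(2) as written: -20.6 kJ/mol
(3) reversed: +608.8 kJ/mol
(4) as written: -395.7 kJ/mol
Since enthalpy is a state function, ΔH = (1)·(-518.0) + (1)·(-20.6) + (-1)·(-608.8) + (1)·(-395.7) = -325.5 kJ/mol

ΔH = -325.5 kJ/mol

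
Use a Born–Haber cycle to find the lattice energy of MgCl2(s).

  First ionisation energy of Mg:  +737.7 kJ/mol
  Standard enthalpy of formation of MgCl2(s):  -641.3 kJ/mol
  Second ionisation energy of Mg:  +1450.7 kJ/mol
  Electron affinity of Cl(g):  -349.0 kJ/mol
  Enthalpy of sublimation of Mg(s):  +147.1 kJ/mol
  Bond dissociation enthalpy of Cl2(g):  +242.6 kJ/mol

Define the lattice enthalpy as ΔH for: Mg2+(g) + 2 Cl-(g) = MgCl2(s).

ΔHf° = 1·ΔHsub + 1·(ΣIE) + 1·D(Cl2) + 2·EA + U
-641.3 = 1·(+147.1) + 1·(+2188.4) + 1·(+242.6) + 2·(-349.0) + U
U = -641.3 − (+1880.1) = -2521.4 kJ/mol

U = -2521.4 kJ/mol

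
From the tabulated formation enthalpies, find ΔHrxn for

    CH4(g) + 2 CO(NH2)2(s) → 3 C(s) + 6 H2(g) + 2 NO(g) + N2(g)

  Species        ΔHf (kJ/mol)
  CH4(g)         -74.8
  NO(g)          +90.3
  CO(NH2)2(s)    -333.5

ΔHrxn = 922.4 kJ/mol

Products: 3·(+0.0) + 6·(+0.0) + 2·(+90.3) + 1·(+0.0) = +180.6
Reactants: 1·(-74.8) + 2·(-333.5) = -741.8
ΔHrxn = (+180.6) − (-741.8) = 922.4 kJ/mol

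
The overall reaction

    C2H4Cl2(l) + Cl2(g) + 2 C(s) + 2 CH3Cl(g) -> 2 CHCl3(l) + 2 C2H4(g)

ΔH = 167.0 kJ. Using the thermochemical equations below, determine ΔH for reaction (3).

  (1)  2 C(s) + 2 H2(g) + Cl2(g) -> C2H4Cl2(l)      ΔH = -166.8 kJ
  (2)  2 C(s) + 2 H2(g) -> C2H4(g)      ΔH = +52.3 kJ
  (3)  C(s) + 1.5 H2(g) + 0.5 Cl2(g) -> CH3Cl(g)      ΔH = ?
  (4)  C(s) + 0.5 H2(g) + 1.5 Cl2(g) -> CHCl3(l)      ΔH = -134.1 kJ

ΔH = -81.9 kJ

(1) reversed (C2H4Cl2(l) must end up as a reactant): +166.8 kJ
(2) × 2 (×2 to match 2 C2H4(g) in the target): (2)·(+52.3) = +104.6 kJ
(3) reversed and × 2 (CH3Cl(g) must end up as a reactant; ×2 to match 2 CH3Cl(g) in the target): contributes −2·x
(4) × 2 (scale by 2 for the 2 CHCl3(l)): (2)·(-134.1) = -268.2 kJ
+167.0 = (+166.8) + (+104.6) + (-268.2) − 2·x
x = (+167.0 − (+3.2)) / (-2) = -81.9 kJ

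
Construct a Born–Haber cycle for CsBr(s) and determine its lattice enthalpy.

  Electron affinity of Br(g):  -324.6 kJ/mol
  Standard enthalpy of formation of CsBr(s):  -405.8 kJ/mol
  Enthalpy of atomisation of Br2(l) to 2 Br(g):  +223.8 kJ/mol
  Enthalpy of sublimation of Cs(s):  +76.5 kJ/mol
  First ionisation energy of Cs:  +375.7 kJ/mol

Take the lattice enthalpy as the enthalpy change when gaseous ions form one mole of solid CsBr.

U = -645.3 kJ/mol

ΔHf° = 1·ΔHsub + 1·(ΣIE) + 1/2·D(Br2) + 1·EA + U
-405.8 = 1·(+76.5) + 1·(+375.7) + 1/2·(+223.8) + 1·(-324.6) + U
U = -405.8 − (+239.5) = -645.3 kJ/mol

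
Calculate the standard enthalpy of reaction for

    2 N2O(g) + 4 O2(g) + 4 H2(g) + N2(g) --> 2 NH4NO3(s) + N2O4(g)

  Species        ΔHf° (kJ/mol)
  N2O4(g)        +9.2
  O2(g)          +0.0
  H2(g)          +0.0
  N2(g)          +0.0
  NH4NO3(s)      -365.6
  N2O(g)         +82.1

Products: 2·(-365.6) + 1·(+9.2) = -722.0
Reactants: 2·(+82.1) + 4·(+0.0) + 4·(+0.0) + 1·(+0.0) = +164.2
ΔH_rxn = (-722.0) − (+164.2) = -886.2 kJ/mol

ΔH_rxn = -886.2 kJ/mol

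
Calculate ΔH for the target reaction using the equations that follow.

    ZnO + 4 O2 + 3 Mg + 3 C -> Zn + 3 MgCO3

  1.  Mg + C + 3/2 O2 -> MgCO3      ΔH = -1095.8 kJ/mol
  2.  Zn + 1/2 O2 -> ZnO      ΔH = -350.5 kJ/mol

ΔH = -2936.9 kJ/mol

eq. 1 × 3: (3)·(-1095.8) = -3287.4 kJ/mol
eq. 2 reversed: +350.5 kJ/mol
By Hess's law, ΔH = (3)·(-1095.8) + (-1)·(-350.5) = -2936.9 kJ/mol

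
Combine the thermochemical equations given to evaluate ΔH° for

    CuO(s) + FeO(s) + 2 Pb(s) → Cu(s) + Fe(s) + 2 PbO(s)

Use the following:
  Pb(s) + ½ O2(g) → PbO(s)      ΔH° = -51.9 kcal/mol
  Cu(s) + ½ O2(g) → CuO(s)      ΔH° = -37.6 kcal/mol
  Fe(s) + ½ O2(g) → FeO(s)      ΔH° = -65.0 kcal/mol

equation 1 × 2 (scale by 2 for the 2 PbO(s)): (2)·(-51.9) = -103.8 kcal/mol
equation 2 reversed (CuO(s) must end up as a reactant): +37.6 kcal/mol
equation 3 reversed (FeO(s) must end up as a reactant): +65.0 kcal/mol
ΔH° = (2)·(-51.9) + (-1)·(-37.6) + (-1)·(-65.0) = -1.2 kcal/mol

ΔH° = -1.2 kcal/mol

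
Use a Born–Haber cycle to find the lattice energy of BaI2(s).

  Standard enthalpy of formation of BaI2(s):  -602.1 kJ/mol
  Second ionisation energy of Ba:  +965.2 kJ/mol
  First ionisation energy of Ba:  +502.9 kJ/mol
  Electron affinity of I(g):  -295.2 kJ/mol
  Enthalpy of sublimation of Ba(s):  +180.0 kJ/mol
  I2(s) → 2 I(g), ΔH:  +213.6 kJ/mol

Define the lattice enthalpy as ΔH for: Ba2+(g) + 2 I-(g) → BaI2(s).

U = -1873.4 kJ/mol

ΔHf° = 1·ΔHsub + 1·(ΣIE) + 1·D(I2) + 2·EA + U
-602.1 = 1·(+180.0) + 1·(+1468.1) + 1·(+213.6) + 2·(-295.2) + U
U = -602.1 − (+1271.3) = -1873.4 kJ/mol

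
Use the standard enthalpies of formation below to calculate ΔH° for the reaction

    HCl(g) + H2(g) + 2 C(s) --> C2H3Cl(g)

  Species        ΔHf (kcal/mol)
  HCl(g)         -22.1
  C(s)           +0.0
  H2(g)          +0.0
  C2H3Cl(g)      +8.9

Products: 1·(+8.9) = +8.9
Reactants: 1·(-22.1) + 1·(+0.0) + 2·(+0.0) = -22.1
ΔH° = (+8.9) − (-22.1) = 31.0 kcal/mol

ΔH° = 31.0 kcal/mol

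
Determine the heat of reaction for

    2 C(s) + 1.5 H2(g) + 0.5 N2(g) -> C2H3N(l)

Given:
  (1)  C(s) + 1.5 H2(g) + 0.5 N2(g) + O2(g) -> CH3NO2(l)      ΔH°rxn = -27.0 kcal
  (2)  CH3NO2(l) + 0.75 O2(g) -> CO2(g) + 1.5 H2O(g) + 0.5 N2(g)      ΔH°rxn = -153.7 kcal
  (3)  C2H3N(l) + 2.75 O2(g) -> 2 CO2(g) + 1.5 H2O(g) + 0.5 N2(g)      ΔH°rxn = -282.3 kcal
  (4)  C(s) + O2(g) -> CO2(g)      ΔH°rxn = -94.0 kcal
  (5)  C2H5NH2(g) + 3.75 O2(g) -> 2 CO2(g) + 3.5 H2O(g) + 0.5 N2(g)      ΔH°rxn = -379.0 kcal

(1) as written (H2(g) already on the reactant side): -27.0 kcal
(2) as written: -153.7 kcal
(3) reversed (reverse to put C2H3N(l) on the product side): +282.3 kcal
(4) as written: -94.0 kcal
(5): not needed (C2H5NH2(g) appears nowhere else).
Summing the manipulated equations, ΔH°rxn = (-27.0) + (-153.7) + (+282.3) + (-94.0) = 7.6 kcal

ΔH°rxn = 7.6 kcal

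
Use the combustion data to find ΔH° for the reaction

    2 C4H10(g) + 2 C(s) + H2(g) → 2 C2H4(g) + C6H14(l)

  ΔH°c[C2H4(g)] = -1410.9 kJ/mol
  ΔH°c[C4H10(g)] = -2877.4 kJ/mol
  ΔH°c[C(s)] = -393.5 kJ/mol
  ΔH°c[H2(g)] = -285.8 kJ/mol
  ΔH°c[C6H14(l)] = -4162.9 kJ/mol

Using ΔH = Σ nΔHc°(reactants) − Σ nΔHc°(products):
= [2·(-2877.4) + 2·(-393.5) + 1·(-285.8)] − [2·(-1410.9) + 1·(-4162.9)]
= 157.1 kJ/mol

ΔH° = 157.1 kJ/mol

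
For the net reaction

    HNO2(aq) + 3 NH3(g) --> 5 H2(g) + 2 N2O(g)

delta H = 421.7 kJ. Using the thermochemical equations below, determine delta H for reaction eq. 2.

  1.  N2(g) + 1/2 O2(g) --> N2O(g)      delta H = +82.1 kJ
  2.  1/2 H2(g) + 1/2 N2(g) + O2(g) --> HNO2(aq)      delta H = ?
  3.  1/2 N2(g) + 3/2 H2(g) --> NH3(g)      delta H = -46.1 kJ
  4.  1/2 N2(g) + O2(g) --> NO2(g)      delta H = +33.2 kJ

delta H = -119.2 kJ

eq. 1 × 2: (2)·(+82.1) = +164.2 kJ
eq. 2 reversed: contributes −x
eq. 3 reversed and × 3: (-3)·(-46.1) = +138.3 kJ
eq. 4: not needed.
+421.7 = (+164.2) + (+138.3) − x
x = (+421.7 − (+302.5)) / (-1) = -119.2 kJ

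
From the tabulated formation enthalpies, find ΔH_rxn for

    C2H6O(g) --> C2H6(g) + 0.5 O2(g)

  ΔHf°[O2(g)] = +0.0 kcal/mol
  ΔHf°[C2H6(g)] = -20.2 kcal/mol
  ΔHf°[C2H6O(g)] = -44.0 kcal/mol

ΔH_rxn = 23.8 kcal/mol

Products: 1·(-20.2) + 1/2·(+0.0) = -20.2
Reactants: 1·(-44.0) = -44.0
ΔH_rxn = (-20.2) − (-44.0) = 23.8 kcal/mol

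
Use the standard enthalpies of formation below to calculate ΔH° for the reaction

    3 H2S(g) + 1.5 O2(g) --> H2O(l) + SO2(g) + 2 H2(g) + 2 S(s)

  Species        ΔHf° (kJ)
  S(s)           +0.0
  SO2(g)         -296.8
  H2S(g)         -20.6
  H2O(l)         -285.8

ΔH° = -520.8 kJ

Products: 1·(-285.8) + 1·(-296.8) + 2·(+0.0) + 2·(+0.0) = -582.6
Reactants: 3·(-20.6) + 3/2·(+0.0) = -61.8
ΔH° = (-582.6) − (-61.8) = -520.8 kJ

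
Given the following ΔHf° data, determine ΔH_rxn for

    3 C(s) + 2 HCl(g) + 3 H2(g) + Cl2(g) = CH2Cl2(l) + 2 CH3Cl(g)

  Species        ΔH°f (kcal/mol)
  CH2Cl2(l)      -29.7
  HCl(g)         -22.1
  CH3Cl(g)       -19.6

ΔH_rxn = -24.7 kcal/mol

Products: 1·(-29.7) + 2·(-19.6) = -68.9
Reactants: 3·(+0.0) + 2·(-22.1) + 3·(+0.0) + 1·(+0.0) = -44.2
ΔH_rxn = (-68.9) − (-44.2) = -24.7 kcal/mol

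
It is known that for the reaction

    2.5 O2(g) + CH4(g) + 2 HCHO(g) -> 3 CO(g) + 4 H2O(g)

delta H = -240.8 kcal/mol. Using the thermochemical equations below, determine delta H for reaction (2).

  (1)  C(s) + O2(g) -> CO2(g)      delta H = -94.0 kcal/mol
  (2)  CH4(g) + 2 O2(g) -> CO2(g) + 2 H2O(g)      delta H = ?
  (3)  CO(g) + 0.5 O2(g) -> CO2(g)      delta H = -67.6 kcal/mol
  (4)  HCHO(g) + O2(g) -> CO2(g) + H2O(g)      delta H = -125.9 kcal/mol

(1): not needed (C(s) appears nowhere else).
(2) as written (CH4(g) already on the reactant side): contributes x
(3) reversed and × 3 (CO(g) must end up as a product; ×3 to match 3 CO(g) in the target): (-3)·(-67.6) = +202.8 kcal/mol
(4) × 2 (scale by 2 for the 2 HCHO(g)): (2)·(-125.9) = -251.8 kcal/mol
-240.8 = (+202.8) + (-251.8) + x
x = (-240.8 − (-49.0)) / (1) = -191.8 kcal/mol

delta H = -191.8 kcal/mol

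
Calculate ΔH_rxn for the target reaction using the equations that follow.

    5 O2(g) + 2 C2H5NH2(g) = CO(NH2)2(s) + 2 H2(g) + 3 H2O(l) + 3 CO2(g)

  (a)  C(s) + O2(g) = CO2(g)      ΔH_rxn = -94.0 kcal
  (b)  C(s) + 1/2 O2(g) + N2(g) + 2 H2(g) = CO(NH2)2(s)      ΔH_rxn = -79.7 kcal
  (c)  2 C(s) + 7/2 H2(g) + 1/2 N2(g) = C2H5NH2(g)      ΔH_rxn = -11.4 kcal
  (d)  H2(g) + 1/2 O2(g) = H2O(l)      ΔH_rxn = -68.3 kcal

(a) × 3: (3)·(-94.0) = -282.0 kcal
(b) as written: -79.7 kcal
(c) reversed and × 2: (-2)·(-11.4) = +22.8 kcal
(d) × 3: (3)·(-68.3) = -204.9 kcal
ΔH_rxn = (3)·(-94.0) + (1)·(-79.7) + (-2)·(-11.4) + (3)·(-68.3) = -543.8 kcal

ΔH_rxn = -543.8 kcal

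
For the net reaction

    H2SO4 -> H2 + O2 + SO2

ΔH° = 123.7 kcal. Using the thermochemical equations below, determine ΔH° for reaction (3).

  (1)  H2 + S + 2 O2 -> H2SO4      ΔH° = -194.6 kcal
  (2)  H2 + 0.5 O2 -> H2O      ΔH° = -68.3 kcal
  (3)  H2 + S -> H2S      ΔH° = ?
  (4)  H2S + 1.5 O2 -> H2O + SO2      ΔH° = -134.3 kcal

ΔH° = -4.9 kcal

(1) reversed: +194.6 kcal
(2) reversed: +68.3 kcal
(3) as written: contributes x
(4) as written: -134.3 kcal
+123.7 = (+194.6) + (+68.3) + (-134.3) + x
x = (+123.7 − (+128.6)) / (1) = -4.9 kcal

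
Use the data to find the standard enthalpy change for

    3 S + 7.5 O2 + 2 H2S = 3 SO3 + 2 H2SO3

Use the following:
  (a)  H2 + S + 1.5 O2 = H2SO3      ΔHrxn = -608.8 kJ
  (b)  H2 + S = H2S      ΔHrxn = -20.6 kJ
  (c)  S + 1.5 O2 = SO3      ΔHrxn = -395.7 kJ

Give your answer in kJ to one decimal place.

ΔHrxn = -2363.5 kJ

(a) × 2 (×2 to match 2 H2SO3 in the target): (2)·(-608.8) = -1217.6 kJ
(b) reversed and × 2 (reverse to put H2S on the reactant side; ×2 to match 2 H2S in the target): (-2)·(-20.6) = +41.2 kJ
(c) × 3 (×3 to match 3 SO3 in the target): (3)·(-395.7) = -1187.1 kJ
By Hess's law, ΔHrxn = (-1217.6) + (+41.2) + (-1187.1) = -2363.5 kJ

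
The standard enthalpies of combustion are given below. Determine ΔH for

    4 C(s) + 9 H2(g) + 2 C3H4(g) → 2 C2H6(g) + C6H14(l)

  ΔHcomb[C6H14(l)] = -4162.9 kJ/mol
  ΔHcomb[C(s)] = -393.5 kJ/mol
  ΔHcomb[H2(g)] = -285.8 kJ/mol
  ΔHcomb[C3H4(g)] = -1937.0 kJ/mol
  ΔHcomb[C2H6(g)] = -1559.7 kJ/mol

ΔH = -737.9 kJ/mol

With combustion enthalpies, reactants minus products:
= [4·(-393.5) + 9·(-285.8) + 2·(-1937.0)] − [2·(-1559.7) + 1·(-4162.9)]
= -737.9 kJ/mol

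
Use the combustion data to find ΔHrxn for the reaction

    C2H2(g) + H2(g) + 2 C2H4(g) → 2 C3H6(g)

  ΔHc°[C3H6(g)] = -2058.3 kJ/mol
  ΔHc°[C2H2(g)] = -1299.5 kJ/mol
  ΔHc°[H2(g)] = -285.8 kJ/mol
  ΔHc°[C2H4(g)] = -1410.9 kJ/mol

With combustion enthalpies, reactants minus products:
= [1·(-1299.5) + 1·(-285.8) + 2·(-1410.9)] − [2·(-2058.3)]
= -290.5 kJ/mol

ΔHrxn = -290.5 kJ/mol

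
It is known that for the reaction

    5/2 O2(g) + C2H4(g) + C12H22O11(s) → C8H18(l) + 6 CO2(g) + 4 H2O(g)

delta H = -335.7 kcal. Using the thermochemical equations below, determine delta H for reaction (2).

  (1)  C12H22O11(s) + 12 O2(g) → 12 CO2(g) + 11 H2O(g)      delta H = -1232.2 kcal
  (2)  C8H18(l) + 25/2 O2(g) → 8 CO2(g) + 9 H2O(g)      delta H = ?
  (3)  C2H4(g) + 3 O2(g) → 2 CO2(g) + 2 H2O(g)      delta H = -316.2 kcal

(1) as written (C12H22O11(s) already on the reactant side): -1232.2 kcal
(2) reversed (reverse to put C8H18(l) on the product side): contributes −x
(3) as written (C2H4(g) already on the reactant side): -316.2 kcal
-335.7 = (-1232.2) + (-316.2) − x
x = (-335.7 − (-1548.4)) / (-1) = -1212.7 kcal

delta H = -1212.7 kcal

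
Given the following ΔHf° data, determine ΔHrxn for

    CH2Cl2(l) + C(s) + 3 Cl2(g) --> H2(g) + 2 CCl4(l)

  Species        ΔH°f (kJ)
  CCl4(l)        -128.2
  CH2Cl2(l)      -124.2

Products: 1·(+0.0) + 2·(-128.2) = -256.4
Reactants: 1·(-124.2) + 1·(+0.0) + 3·(+0.0) = -124.2
ΔHrxn = (-256.4) − (-124.2) = -132.2 kJ

ΔHrxn = -132.2 kJ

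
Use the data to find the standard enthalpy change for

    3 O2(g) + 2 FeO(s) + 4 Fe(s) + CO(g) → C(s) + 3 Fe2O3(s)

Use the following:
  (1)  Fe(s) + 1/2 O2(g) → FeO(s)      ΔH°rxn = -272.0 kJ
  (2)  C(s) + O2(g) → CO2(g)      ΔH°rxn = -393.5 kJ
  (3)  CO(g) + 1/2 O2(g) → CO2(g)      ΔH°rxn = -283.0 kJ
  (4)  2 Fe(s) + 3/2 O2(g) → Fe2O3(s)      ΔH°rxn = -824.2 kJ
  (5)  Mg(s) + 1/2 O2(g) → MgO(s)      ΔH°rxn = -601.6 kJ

(1) reversed and × 2 (reverse to put FeO(s) on the reactant side; scale by 2 for the 2 FeO(s)): (-2)·(-272.0) = +544.0 kJ
(2) reversed (reverse to put C(s) on the product side): +393.5 kJ
(3) as written (CO(g) already on the reactant side): -283.0 kJ
(4) × 3 (×3 to match 3 Fe2O3(s) in the target): (3)·(-824.2) = -2472.6 kJ
(5): not needed (Mg(s) appears nowhere else).
Summing the manipulated equations, ΔH°rxn = (-2)·(-272.0) + (-1)·(-393.5) + (1)·(-283.0) + (3)·(-824.2) = -1818.1 kJ

ΔH°rxn = -1818.1 kJ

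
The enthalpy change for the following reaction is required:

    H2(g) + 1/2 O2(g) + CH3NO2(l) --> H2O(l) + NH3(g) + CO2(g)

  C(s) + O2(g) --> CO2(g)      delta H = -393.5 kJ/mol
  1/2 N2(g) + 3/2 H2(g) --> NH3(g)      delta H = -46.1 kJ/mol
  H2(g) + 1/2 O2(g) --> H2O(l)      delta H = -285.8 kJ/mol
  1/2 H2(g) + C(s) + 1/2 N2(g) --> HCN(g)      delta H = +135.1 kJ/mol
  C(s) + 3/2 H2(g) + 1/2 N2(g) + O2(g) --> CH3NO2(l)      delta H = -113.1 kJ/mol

delta H = -612.3 kJ/mol

equation 1 as written: -393.5 kJ/mol
equation 2 as written: -46.1 kJ/mol
equation 3 as written: -285.8 kJ/mol
equation 4: not needed.
equation 5 reversed: +113.1 kJ/mol
By Hess's law, delta H = (-393.5) + (-46.1) + (-285.8) + (+113.1) = -612.3 kJ/mol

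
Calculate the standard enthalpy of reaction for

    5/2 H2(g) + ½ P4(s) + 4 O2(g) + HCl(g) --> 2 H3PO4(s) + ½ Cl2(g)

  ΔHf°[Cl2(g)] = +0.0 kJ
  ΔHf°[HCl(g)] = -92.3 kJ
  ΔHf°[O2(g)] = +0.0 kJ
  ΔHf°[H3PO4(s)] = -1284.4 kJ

ΔH°rxn = Σ nΔHf°(products) − Σ nΔHf°(reactants).
Products: 2·(-1284.4) + 1/2·(+0.0) = -2568.8
Reactants: 5/2·(+0.0) + 1/2·(+0.0) + 4·(+0.0) + 1·(-92.3) = -92.3
ΔH_rxn = (-2568.8) − (-92.3) = -2476.5 kJ

ΔH_rxn = -2476.5 kJ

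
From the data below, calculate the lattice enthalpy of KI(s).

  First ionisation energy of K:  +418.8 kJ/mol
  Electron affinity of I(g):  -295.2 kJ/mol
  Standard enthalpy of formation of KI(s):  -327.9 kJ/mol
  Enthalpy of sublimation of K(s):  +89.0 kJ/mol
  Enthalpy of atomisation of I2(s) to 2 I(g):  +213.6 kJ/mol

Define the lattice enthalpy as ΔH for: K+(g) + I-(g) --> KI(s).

U = -647.3 kJ/mol

ΔHf° = 1·ΔHsub + 1·(ΣIE) + 1/2·D(I2) + 1·EA + U
-327.9 = 1·(+89.0) + 1·(+418.8) + 1/2·(+213.6) + 1·(-295.2) + U
U = -327.9 − (+319.4) = -647.3 kJ/mol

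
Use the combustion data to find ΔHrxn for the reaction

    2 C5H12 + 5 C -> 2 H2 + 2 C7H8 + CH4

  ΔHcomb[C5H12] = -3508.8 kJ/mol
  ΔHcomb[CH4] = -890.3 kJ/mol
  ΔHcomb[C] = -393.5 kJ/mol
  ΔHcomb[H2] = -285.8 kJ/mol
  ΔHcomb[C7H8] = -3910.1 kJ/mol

ΔHrxn = 297.0 kJ/mol

With combustion enthalpies, reactants minus products:
= [2·(-3508.8) + 5·(-393.5)] − [2·(-285.8) + 2·(-3910.1) + 1·(-890.3)]
= 297.0 kJ/mol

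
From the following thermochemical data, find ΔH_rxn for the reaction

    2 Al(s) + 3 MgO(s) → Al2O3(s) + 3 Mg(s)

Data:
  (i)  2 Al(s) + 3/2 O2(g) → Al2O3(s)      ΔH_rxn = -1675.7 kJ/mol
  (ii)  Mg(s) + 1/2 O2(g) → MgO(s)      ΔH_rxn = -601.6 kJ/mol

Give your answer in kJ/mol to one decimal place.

ΔH_rxn = 129.1 kJ/mol

(i) as written (Al2O3(s) already on the product side): -1675.7 kJ/mol
(ii) reversed and × 3 (reverse to put MgO(s) on the reactant side; ×3 to match 3 MgO(s) in the target): (-3)·(-601.6) = +1804.8 kJ/mol
ΔH_rxn = (-1675.7) + (+1804.8) = 129.1 kJ/mol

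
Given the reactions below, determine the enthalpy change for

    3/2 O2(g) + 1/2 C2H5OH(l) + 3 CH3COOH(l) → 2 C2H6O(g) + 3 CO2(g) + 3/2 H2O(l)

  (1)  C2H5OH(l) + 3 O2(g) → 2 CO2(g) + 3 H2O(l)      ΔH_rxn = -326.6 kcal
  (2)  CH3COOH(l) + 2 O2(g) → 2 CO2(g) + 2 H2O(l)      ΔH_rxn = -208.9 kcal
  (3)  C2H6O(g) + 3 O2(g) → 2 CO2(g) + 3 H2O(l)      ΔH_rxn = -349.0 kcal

ΔH_rxn = -92.0 kcal

(1) × 1/2 (scale by 1/2 for the 1/2 C2H5OH(l)): (1/2)·(-326.6) = -163.3 kcal
(2) × 3 (scale by 3 for the 3 CH3COOH(l)): (3)·(-208.9) = -626.7 kcal
(3) reversed and × 2 (reverse to put C2H6O(g) on the product side; scale by 2 for the 2 C2H6O(g)): (-2)·(-349.0) = +698.0 kcal
ΔH_rxn = (-163.3) + (-626.7) + (+698.0) = -92.0 kcal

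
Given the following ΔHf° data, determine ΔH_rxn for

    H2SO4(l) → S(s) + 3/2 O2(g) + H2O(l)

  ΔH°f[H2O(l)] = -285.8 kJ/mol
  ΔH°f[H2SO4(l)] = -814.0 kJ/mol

ΔH_rxn = 528.2 kJ/mol

Products: 1·(+0.0) + 3/2·(+0.0) + 1·(-285.8) = -285.8
Reactants: 1·(-814.0) = -814.0
ΔH_rxn = (-285.8) − (-814.0) = 528.2 kJ/mol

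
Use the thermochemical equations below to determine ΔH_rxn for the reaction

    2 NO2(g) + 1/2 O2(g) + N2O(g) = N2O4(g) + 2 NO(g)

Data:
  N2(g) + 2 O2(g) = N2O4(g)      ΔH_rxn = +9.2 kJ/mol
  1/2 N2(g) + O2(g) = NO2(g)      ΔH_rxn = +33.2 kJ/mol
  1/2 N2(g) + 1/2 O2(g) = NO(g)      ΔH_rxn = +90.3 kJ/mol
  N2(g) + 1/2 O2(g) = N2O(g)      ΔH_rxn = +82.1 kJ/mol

ΔH_rxn = 41.3 kJ/mol

equation 1 as written (N2O4(g) already on the product side): +9.2 kJ/mol
equation 2 reversed and × 2 (NO2(g) must end up as a reactant; ×2 to match 2 NO2(g) in the target): (-2)·(+33.2) = -66.4 kJ/mol
equation 3 × 2 (×2 to match 2 NO(g) in the target): (2)·(+90.3) = +180.6 kJ/mol
equation 4 reversed (N2O(g) must end up as a reactant): -82.1 kJ/mol
ΔH_rxn = (1)·(+9.2) + (-2)·(+33.2) + (2)·(+90.3) + (-1)·(+82.1) = 41.3 kJ/mol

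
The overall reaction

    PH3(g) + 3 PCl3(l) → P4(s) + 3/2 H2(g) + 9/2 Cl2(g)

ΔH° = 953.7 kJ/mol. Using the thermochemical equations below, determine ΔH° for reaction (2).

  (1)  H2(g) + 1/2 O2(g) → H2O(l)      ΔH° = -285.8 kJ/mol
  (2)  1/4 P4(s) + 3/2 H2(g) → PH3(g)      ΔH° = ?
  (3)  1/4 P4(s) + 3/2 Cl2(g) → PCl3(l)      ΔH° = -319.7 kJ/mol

ΔH° = 5.4 kJ/mol

(1): not needed.
(2) reversed: contributes −x
(3) reversed and × 3: (-3)·(-319.7) = +959.1 kJ/mol
+953.7 = (+959.1) − x
x = (+953.7 − (+959.1)) / (-1) = 5.4 kJ/mol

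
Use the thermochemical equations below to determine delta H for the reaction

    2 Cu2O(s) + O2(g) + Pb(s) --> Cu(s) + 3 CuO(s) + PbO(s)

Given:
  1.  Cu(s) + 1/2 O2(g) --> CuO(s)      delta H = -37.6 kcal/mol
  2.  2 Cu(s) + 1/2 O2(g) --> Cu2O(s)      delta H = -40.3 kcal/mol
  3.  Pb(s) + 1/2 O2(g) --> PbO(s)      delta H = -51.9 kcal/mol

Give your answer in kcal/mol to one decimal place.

delta H = -84.1 kcal/mol

eq. 1 × 3: (3)·(-37.6) = -112.8 kcal/mol
eq. 2 reversed and × 2: (-2)·(-40.3) = +80.6 kcal/mol
eq. 3 as written: -51.9 kcal/mol
Since enthalpy is a state function, delta H = (3)·(-37.6) + (-2)·(-40.3) + (1)·(-51.9) = -84.1 kcal/mol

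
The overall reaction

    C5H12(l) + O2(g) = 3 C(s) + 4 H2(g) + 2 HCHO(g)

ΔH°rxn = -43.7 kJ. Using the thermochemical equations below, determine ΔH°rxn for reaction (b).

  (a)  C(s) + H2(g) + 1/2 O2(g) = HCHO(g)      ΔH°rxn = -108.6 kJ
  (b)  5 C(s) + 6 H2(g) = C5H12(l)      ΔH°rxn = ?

ΔH°rxn = -173.5 kJ

(a) × 2 (×2 to match 2 HCHO(g) in the target): (2)·(-108.6) = -217.2 kJ
(b) reversed (C5H12(l) must end up as a reactant): contributes −x
-43.7 = (-217.2) − x
x = (-43.7 − (-217.2)) / (-1) = -173.5 kJ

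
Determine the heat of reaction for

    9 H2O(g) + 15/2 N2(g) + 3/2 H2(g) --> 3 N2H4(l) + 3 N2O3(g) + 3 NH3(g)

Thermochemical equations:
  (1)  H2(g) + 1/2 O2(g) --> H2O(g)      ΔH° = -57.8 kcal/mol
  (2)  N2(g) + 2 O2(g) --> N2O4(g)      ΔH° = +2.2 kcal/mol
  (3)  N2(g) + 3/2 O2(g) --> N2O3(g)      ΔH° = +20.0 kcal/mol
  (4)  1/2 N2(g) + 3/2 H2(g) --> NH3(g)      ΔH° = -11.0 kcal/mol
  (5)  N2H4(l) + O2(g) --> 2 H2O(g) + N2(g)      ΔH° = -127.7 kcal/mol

ΔH° = 583.5 kcal/mol

(1) reversed and × 3: (-3)·(-57.8) = +173.4 kcal/mol
(2): not needed.
(3) × 3: (3)·(+20.0) = +60.0 kcal/mol
(4) × 3: (3)·(-11.0) = -33.0 kcal/mol
(5) reversed and × 3: (-3)·(-127.7) = +383.1 kcal/mol
Combining the equations, ΔH° = (+173.4) + (+60.0) + (-33.0) + (+383.1) = 583.5 kcal/mol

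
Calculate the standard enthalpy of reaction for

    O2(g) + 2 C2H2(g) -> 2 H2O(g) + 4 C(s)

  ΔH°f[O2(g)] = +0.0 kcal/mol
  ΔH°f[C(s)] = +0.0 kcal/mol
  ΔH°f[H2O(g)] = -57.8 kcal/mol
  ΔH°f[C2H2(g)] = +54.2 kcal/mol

ΔHrxn = -224.0 kcal/mol

Products: 2·(-57.8) + 4·(+0.0) = -115.6
Reactants: 1·(+0.0) + 2·(+54.2) = +108.4
ΔHrxn = (-115.6) − (+108.4) = -224.0 kcal/mol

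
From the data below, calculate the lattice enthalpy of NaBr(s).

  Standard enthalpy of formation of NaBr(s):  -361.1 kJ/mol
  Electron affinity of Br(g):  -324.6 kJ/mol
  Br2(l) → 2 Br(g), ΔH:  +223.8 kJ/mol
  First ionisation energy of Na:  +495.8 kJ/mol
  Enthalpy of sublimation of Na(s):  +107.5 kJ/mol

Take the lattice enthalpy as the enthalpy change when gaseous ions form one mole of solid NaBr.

U = -751.7 kJ/mol

ΔHf° = 1·ΔHsub + 1·(ΣIE) + 1/2·D(Br2) + 1·EA + U
-361.1 = 1·(+107.5) + 1·(+495.8) + 1/2·(+223.8) + 1·(-324.6) + U
U = -361.1 − (+390.6) = -751.7 kJ/mol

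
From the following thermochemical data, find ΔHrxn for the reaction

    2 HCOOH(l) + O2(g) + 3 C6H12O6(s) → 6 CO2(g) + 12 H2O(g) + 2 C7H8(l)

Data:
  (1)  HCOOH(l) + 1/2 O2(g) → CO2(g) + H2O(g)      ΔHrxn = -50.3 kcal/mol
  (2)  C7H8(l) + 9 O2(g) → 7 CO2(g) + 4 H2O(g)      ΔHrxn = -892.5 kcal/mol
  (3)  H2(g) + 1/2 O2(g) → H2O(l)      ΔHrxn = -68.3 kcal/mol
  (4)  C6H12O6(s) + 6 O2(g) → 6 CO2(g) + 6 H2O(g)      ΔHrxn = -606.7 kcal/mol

(1) × 2: (2)·(-50.3) = -100.6 kcal/mol
(2) reversed and × 2: (-2)·(-892.5) = +1785.0 kcal/mol
(3): not needed.
(4) × 3: (3)·(-606.7) = -1820.1 kcal/mol
Since enthalpy is a state function, ΔHrxn = (-100.6) + (+1785.0) + (-1820.1) = -135.7 kcal/mol

ΔHrxn = -135.7 kcal/mol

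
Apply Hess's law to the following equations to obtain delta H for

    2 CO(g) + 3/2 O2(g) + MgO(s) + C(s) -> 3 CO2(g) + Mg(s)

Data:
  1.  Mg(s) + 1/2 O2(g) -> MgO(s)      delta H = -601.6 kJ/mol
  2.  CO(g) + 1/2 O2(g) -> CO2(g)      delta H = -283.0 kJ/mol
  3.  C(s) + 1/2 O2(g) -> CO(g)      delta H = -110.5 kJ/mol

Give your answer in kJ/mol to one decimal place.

eq. 1 reversed (MgO(s) must end up as a reactant): +601.6 kJ/mol
eq. 2 × 3 (×3 to match 3 CO2(g) in the target): (3)·(-283.0) = -849.0 kJ/mol
eq. 3 as written (C(s) already on the reactant side): -110.5 kJ/mol
By Hess's law, delta H = (-1)·(-601.6) + (3)·(-283.0) + (1)·(-110.5) = -357.9 kJ/mol

delta H = -357.9 kJ/mol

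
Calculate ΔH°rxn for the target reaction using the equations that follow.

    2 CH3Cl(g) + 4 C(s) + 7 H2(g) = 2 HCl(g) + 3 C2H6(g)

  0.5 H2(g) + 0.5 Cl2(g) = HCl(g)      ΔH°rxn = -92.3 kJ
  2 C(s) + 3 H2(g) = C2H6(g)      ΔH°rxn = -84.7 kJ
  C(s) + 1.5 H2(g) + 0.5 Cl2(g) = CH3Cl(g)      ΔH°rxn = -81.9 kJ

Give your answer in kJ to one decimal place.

equation 1 × 2 (×2 to match 2 HCl(g) in the target): (2)·(-92.3) = -184.6 kJ
equation 2 × 3 (scale by 3 for the 3 C2H6(g)): (3)·(-84.7) = -254.1 kJ
equation 3 reversed and × 2 (CH3Cl(g) must end up as a reactant; scale by 2 for the 2 CH3Cl(g)): (-2)·(-81.9) = +163.8 kJ
Since enthalpy is a state function, ΔH°rxn = (-184.6) + (-254.1) + (+163.8) = -274.9 kJ

ΔH°rxn = -274.9 kJ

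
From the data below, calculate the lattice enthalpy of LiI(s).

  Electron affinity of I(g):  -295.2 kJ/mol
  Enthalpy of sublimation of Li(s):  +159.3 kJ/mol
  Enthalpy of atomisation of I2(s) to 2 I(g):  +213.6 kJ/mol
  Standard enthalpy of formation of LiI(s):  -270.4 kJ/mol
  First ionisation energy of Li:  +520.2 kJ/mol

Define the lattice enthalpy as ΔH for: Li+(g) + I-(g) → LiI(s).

ΔHf° = 1·ΔHsub + 1·(ΣIE) + 1/2·D(I2) + 1·EA + U
-270.4 = 1·(+159.3) + 1·(+520.2) + 1/2·(+213.6) + 1·(-295.2) + U
U = -270.4 − (+491.1) = -761.5 kJ/mol

U = -761.5 kJ/mol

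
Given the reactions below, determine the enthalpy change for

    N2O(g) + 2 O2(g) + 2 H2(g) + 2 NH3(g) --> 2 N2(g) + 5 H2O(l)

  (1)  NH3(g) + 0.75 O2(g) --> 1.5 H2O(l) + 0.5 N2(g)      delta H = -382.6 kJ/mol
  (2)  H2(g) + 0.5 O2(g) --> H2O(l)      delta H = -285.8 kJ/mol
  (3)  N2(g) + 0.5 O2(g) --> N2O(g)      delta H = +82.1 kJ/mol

delta H = -1418.9 kJ/mol

(1) × 2: (2)·(-382.6) = -765.2 kJ/mol
(2) × 2: (2)·(-285.8) = -571.6 kJ/mol
(3) reversed: -82.1 kJ/mol
Since enthalpy is a state function, delta H = (-765.2) + (-571.6) + (-82.1) = -1418.9 kJ/mol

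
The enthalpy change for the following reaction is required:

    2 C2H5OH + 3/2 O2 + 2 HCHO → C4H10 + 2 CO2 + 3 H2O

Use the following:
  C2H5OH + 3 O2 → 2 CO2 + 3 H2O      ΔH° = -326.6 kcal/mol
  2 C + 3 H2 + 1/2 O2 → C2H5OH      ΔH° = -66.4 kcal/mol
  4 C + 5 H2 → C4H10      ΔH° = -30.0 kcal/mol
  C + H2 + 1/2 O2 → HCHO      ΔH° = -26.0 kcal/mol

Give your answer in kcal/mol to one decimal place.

equation 1 as written: -326.6 kcal/mol
equation 2 reversed: +66.4 kcal/mol
equation 3 as written: -30.0 kcal/mol
equation 4 reversed and × 2: (-2)·(-26.0) = +52.0 kcal/mol
Combining the equations, ΔH° = (-326.6) + (+66.4) + (-30.0) + (+52.0) = -238.2 kcal/mol

ΔH° = -238.2 kcal/mol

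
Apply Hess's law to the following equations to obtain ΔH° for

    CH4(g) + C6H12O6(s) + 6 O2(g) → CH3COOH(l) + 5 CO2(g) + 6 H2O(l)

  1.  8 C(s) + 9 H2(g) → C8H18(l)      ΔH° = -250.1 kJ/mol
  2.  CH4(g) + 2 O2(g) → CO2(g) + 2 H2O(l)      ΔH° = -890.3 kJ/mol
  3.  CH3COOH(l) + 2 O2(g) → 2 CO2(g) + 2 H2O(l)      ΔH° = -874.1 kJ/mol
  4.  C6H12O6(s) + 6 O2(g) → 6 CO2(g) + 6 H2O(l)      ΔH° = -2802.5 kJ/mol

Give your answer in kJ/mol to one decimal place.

eq. 1: not needed (C(s) appears nowhere else).
eq. 2 as written (CH4(g) already on the reactant side): -890.3 kJ/mol
eq. 3 reversed (reverse to put CH3COOH(l) on the product side): +874.1 kJ/mol
eq. 4 as written (C6H12O6(s) already on the reactant side): -2802.5 kJ/mol
By Hess's law, ΔH° = (1)·(-890.3) + (-1)·(-874.1) + (1)·(-2802.5) = -2818.7 kJ/mol

ΔH° = -2818.7 kJ/mol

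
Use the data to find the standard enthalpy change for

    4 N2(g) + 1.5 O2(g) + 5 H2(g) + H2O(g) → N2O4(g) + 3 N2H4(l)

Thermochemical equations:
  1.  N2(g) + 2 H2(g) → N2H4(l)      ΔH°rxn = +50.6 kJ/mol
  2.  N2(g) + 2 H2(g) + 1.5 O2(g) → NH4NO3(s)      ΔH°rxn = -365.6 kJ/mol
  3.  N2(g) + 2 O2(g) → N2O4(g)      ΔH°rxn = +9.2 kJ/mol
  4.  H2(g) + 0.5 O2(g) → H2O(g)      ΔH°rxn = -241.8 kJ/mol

ΔH°rxn = 402.8 kJ/mol

eq. 1 × 3 (scale by 3 for the 3 N2H4(l)): (3)·(+50.6) = +151.8 kJ/mol
eq. 2: not needed (NH4NO3(s) appears nowhere else).
eq. 3 as written (N2O4(g) already on the product side): +9.2 kJ/mol
eq. 4 reversed (reverse to put H2O(g) on the reactant side): +241.8 kJ/mol
ΔH°rxn = (+151.8) + (+9.2) + (+241.8) = 402.8 kJ/mol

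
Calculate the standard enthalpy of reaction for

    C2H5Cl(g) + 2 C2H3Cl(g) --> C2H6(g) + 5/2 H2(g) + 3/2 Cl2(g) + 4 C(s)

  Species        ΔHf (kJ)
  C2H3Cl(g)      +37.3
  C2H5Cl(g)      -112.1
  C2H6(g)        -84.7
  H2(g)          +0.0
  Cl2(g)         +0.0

ΔH°rxn = Σ nΔHf°(products) − Σ nΔHf°(reactants).
Products: 1·(-84.7) + 5/2·(+0.0) + 3/2·(+0.0) + 4·(+0.0) = -84.7
Reactants: 1·(-112.1) + 2·(+37.3) = -37.5
ΔH_rxn = (-84.7) − (-37.5) = -47.2 kJ

ΔH_rxn = -47.2 kJ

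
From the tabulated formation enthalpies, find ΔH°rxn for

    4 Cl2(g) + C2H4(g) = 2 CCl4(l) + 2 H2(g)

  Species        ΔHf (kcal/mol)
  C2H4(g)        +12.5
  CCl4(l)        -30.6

Products: 2·(-30.6) + 2·(+0.0) = -61.2
Reactants: 4·(+0.0) + 1·(+12.5) = +12.5
ΔH°rxn = (-61.2) − (+12.5) = -73.7 kcal/mol

ΔH°rxn = -73.7 kcal/mol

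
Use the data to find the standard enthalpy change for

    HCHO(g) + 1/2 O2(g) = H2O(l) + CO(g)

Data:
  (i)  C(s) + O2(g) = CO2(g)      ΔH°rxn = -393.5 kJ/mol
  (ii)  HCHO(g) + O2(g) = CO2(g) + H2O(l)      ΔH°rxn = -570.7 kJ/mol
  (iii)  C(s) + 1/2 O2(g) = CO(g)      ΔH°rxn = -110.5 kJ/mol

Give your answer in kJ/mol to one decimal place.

(i) reversed: +393.5 kJ/mol
(ii) as written: -570.7 kJ/mol
(iii) as written: -110.5 kJ/mol
ΔH°rxn = (+393.5) + (-570.7) + (-110.5) = -287.7 kJ/mol

ΔH°rxn = -287.7 kJ/mol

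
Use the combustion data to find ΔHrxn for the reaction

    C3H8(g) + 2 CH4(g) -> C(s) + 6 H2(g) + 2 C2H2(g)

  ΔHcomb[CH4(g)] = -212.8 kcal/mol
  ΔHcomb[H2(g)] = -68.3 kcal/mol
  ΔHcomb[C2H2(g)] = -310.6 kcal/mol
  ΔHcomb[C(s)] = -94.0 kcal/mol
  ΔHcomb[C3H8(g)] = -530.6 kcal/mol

ΔHrxn = 168.8 kcal/mol

Using ΔH = Σ nΔHc°(reactants) − Σ nΔHc°(products):
= [1·(-530.6) + 2·(-212.8)] − [1·(-94.0) + 6·(-68.3) + 2·(-310.6)]
= 168.8 kcal/mol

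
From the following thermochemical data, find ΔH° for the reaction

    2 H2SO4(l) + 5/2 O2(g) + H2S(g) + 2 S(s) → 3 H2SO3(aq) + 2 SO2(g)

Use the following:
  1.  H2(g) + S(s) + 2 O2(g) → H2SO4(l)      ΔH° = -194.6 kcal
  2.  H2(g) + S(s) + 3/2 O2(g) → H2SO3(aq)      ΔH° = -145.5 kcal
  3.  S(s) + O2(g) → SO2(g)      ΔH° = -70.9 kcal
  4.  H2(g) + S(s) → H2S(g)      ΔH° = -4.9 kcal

eq. 1 reversed and × 2 (H2SO4(l) must end up as a reactant; scale by 2 for the 2 H2SO4(l)): (-2)·(-194.6) = +389.2 kcal
eq. 2 × 3 (×3 to match 3 H2SO3(aq) in the target): (3)·(-145.5) = -436.5 kcal
eq. 3 × 2 (×2 to match 2 SO2(g) in the target): (2)·(-70.9) = -141.8 kcal
eq. 4 reversed (H2S(g) must end up as a reactant): +4.9 kcal
Summing the manipulated equations, ΔH° = (+389.2) + (-436.5) + (-141.8) + (+4.9) = -184.2 kcal

ΔH° = -184.2 kcal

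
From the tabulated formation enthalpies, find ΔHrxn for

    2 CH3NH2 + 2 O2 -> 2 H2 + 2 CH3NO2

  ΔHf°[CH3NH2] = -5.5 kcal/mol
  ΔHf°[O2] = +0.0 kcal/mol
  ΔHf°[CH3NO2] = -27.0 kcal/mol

ΔHrxn = -43.0 kcal/mol

Products: 2·(+0.0) + 2·(-27.0) = -54.0
Reactants: 2·(-5.5) + 2·(+0.0) = -11.0
ΔHrxn = (-54.0) − (-11.0) = -43.0 kcal/mol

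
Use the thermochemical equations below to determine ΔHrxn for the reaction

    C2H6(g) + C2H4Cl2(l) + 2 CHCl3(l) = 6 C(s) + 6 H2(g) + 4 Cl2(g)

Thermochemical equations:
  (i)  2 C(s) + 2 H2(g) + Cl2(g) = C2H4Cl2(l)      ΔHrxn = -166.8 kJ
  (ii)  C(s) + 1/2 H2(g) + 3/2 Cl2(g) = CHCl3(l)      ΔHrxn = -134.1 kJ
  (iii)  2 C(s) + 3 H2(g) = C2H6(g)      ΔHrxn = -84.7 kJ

ΔHrxn = 519.7 kJ

(i) reversed (C2H4Cl2(l) must end up as a reactant): +166.8 kJ
(ii) reversed and × 2 (CHCl3(l) must end up as a reactant; scale by 2 for the 2 CHCl3(l)): (-2)·(-134.1) = +268.2 kJ
(iii) reversed (reverse to put C2H6(g) on the reactant side): +84.7 kJ
Combining the equations, ΔHrxn = (-1)·(-166.8) + (-2)·(-134.1) + (-1)·(-84.7) = 519.7 kJ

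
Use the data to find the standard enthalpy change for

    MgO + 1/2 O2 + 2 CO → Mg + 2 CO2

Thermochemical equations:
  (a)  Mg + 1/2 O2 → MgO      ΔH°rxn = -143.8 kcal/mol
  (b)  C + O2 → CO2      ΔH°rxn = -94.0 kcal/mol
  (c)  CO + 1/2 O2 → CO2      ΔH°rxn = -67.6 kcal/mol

(a) reversed: +143.8 kcal/mol
(b): not needed.
(c) × 2: (2)·(-67.6) = -135.2 kcal/mol
ΔH°rxn = (-1)·(-143.8) + (2)·(-67.6) = 8.6 kcal/mol

ΔH°rxn = 8.6 kcal/mol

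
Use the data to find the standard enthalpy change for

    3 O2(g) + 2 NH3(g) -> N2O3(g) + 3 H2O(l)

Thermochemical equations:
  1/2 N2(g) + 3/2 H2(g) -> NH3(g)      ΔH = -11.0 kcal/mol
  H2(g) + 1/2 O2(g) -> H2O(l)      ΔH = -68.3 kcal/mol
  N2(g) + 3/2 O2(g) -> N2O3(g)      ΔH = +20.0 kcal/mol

equation 1 reversed and × 2: (-2)·(-11.0) = +22.0 kcal/mol
equation 2 × 3: (3)·(-68.3) = -204.9 kcal/mol
equation 3 as written: +20.0 kcal/mol
ΔH = (+22.0) + (-204.9) + (+20.0) = -162.9 kcal/mol

ΔH = -162.9 kcal/mol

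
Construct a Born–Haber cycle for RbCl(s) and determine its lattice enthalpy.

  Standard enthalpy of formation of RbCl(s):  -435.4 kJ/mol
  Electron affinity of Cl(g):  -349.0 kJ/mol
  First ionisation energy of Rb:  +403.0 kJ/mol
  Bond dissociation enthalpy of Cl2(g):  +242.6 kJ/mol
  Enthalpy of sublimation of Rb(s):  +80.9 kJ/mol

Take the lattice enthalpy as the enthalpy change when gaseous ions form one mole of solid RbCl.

U = -691.6 kJ/mol

ΔHf° = 1·ΔHsub + 1·(ΣIE) + 1/2·D(Cl2) + 1·EA + U
-435.4 = 1·(+80.9) + 1·(+403.0) + 1/2·(+242.6) + 1·(-349.0) + U
U = -435.4 − (+256.2) = -691.6 kJ/mol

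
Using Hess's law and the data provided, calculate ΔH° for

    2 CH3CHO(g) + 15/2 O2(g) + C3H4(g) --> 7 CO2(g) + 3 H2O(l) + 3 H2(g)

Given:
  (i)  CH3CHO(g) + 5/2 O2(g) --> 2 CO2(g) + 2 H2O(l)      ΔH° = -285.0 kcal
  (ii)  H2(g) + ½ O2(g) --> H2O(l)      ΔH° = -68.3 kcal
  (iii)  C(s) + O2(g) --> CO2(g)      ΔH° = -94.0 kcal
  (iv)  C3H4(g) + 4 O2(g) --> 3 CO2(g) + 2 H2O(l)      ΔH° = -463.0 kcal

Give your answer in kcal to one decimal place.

(i) × 2: (2)·(-285.0) = -570.0 kcal
(ii) reversed and × 3: (-3)·(-68.3) = +204.9 kcal
(iii): not needed.
(iv) as written: -463.0 kcal
Combining the equations, ΔH° = (-570.0) + (+204.9) + (-463.0) = -828.1 kcal

ΔH° = -828.1 kcal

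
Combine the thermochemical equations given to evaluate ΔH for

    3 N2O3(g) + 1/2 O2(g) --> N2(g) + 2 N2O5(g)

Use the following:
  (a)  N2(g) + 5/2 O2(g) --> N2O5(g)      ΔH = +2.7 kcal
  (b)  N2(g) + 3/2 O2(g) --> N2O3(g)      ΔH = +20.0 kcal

ΔH = -54.6 kcal

(a) × 2 (×2 to match 2 N2O5(g) in the target): (2)·(+2.7) = +5.4 kcal
(b) reversed and × 3 (reverse to put N2O3(g) on the reactant side; scale by 3 for the 3 N2O3(g)): (-3)·(+20.0) = -60.0 kcal
By Hess's law, ΔH = (2)·(+2.7) + (-3)·(+20.0) = -54.6 kcal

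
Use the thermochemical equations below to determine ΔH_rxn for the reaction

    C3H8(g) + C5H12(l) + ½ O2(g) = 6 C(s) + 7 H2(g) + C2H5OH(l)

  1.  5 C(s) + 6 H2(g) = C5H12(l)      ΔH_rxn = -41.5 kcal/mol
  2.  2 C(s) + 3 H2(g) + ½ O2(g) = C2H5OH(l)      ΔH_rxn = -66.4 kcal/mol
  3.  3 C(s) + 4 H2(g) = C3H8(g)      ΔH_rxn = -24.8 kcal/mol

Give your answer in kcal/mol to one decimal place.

eq. 1 reversed: +41.5 kcal/mol
eq. 2 as written: -66.4 kcal/mol
eq. 3 reversed: +24.8 kcal/mol
ΔH_rxn = (-1)·(-41.5) + (1)·(-66.4) + (-1)·(-24.8) = -0.1 kcal/mol

ΔH_rxn = -0.1 kcal/mol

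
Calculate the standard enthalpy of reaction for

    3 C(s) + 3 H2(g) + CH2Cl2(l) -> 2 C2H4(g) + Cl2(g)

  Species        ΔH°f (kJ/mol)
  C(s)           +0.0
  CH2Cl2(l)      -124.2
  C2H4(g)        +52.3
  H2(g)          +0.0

Products: 2·(+52.3) + 1·(+0.0) = +104.6
Reactants: 3·(+0.0) + 3·(+0.0) + 1·(-124.2) = -124.2
ΔHrxn = (+104.6) − (-124.2) = 228.8 kJ/mol

ΔHrxn = 228.8 kJ/mol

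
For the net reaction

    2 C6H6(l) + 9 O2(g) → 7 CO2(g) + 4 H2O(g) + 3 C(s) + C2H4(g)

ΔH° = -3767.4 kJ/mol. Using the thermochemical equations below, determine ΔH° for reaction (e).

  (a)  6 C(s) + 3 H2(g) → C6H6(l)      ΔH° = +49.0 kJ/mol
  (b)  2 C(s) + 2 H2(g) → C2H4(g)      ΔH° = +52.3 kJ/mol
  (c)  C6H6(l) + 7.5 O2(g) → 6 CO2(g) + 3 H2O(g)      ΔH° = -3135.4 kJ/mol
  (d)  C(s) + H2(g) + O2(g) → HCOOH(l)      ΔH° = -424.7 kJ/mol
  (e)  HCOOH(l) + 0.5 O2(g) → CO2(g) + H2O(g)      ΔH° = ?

(a) reversed: -49.0 kJ/mol
(b) as written: +52.3 kJ/mol
(c) as written: -3135.4 kJ/mol
(d) as written: -424.7 kJ/mol
(e) as written: contributes x
-3767.4 = (-49.0) + (+52.3) + (-3135.4) + (-424.7) + x
x = (-3767.4 − (-3556.8)) / (1) = -210.6 kJ/mol

ΔH° = -210.6 kJ/mol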